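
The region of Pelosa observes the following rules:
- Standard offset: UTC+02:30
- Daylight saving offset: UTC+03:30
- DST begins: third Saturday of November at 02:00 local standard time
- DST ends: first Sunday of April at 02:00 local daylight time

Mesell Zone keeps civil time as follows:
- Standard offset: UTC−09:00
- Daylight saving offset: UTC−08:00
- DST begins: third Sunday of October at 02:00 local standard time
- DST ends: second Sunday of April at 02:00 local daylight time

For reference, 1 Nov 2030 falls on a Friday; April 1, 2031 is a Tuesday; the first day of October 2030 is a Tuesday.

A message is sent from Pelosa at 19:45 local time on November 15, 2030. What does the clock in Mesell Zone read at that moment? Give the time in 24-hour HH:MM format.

1 November 2030 is a Friday, so the first Saturday is November 2 and the third is November 16.
1 April 2031 is a Tuesday, so the first Sunday is April 6.
Daylight saving runs 16 November 2030 – 6 April 2031; November 15, 2030 is outside that window, so Pelosa is on standard time at UTC+02:30.
19:45 Pelosa − 2h30m = 17:15 UTC.
1 October 2030 is a Tuesday, so the first Sunday is October 6 and the third is October 20.
1 April 2031 is a Tuesday, so the first Sunday is April 6 and the second is April 13.
At the standard offset (UTC−09:00), 17:15 UTC − 9h = 08:15 Mesell Zone standard time.
The standard-time date in Mesell Zone, November 15, 2030, falls between 20 October 2030 and 13 April 2031, so daylight saving is in effect and Mesell Zone is at UTC−08:00.
17:15 UTC − 8h = 09:15 Mesell Zone.

09:15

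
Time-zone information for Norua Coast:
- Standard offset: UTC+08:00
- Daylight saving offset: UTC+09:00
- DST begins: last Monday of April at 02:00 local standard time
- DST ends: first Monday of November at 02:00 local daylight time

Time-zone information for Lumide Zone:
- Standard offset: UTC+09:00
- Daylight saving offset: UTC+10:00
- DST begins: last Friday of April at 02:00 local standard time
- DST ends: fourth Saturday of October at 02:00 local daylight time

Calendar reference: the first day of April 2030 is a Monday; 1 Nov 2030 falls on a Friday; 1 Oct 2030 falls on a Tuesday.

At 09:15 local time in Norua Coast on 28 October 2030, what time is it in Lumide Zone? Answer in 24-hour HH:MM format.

1 April 2030 is a Monday, so Mondays fall on 1, 8, 15, 22, 29; the last is April 29.
1 November 2030 is a Friday, so the first Monday is November 4.
Daylight saving runs 29 April – 4 November; 28 October 2030 is inside that window, so Norua Coast is at UTC+09:00.
09:15 Norua Coast − 9h = 00:15 UTC.
1 April 2030 is a Monday, so Fridays fall on 5, 12, 19, 26; the last is April 26.
1 October 2030 is a Tuesday, so the first Saturday is October 5 and the fourth is October 26.
At the standard offset (UTC+09:00), 00:15 UTC + 9h = 09:15 Lumide Zone standard time.
Daylight saving runs 26 April – 26 October; the standard-time date in Lumide Zone, 28 October 2030, is outside that window, so Lumide Zone is on standard time at UTC+09:00.
00:15 UTC + 9h = 09:15 Lumide Zone.

09:15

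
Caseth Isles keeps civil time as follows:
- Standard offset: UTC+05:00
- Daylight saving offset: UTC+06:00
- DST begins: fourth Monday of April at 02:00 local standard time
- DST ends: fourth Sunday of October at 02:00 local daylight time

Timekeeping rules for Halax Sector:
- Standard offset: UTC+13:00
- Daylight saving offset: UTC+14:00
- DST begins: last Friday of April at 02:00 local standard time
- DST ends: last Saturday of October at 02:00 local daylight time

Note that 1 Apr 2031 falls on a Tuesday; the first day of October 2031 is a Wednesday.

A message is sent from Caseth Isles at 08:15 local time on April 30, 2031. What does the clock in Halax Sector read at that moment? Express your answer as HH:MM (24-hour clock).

16:15

1 April 2031 is a Tuesday, so the first Monday is April 7 and the fourth is April 28.
1 October 2031 is a Wednesday, so the first Sunday is October 5 and the fourth is October 26.
April 30, 2031 lies within the daylight-saving period (28 April – 26 October), so Caseth Isles is on daylight time, UTC+06:00.
08:15 Caseth Isles − 6h = 02:15 UTC.
1 April 2031 is a Tuesday, so Fridays fall on 4, 11, 18, 25; the last is April 25.
1 October 2031 is a Wednesday, so Saturdays fall on 4, 11, 18, 25; the last is October 25.
At the standard offset (UTC+13:00), 02:15 UTC + 13h = 15:15 Halax Sector standard time.
The standard-time date in Halax Sector, April 30, 2031, lies within the daylight-saving period (25 April – 25 October), so Halax Sector is on daylight time, UTC+14:00.
02:15 UTC + 14h = 16:15 Halax Sector.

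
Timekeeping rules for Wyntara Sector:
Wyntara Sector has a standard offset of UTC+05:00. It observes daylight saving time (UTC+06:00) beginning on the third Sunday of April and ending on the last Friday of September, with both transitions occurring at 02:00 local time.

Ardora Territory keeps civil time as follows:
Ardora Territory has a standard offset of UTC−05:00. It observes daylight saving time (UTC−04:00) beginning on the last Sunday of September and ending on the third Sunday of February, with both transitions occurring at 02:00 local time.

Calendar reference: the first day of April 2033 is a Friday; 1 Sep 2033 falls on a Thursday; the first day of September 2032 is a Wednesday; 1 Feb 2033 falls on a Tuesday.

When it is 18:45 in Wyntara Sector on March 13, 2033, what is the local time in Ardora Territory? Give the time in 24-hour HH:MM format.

1 April 2033 is a Friday, so the first Sunday is April 3 and the third is April 17.
1 September 2033 is a Thursday, so Fridays fall on 2, 9, 16, 23, 30; the last is September 30.
March 13, 2033 does not fall between 17 April and 30 September, so daylight saving is not in effect and Wyntara Sector is at UTC+05:00.
18:45 Wyntara Sector − 5h = 13:45 UTC.
1 September 2032 is a Wednesday, so Sundays fall on 5, 12, 19, 26; the last is September 26.
1 February 2033 is a Tuesday, so the first Sunday is February 6 and the third is February 20.
At the standard offset (UTC−05:00), 13:45 UTC − 5h = 08:45 Ardora Territory standard time.
The standard-time date in Ardora Territory, March 13, 2033, does not fall between 26 September 2032 and 20 February 2033, so daylight saving is not in effect and Ardora Territory is at UTC−05:00.
13:45 UTC − 5h = 08:45 Ardora Territory.

08:45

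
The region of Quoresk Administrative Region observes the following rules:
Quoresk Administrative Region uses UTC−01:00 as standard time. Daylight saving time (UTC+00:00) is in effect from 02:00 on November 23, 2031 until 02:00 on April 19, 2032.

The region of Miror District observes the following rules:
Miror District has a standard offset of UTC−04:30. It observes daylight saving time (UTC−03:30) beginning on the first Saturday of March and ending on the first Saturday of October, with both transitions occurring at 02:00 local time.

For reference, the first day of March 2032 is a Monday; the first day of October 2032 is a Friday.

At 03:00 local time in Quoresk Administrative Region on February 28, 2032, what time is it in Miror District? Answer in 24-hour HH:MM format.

Daylight saving runs 23 November 2031 – 19 April 2032; February 28, 2032 is inside that window, so Quoresk Administrative Region is at UTC+00:00.
03:00 Quoresk Administrative Region − 0h = 03:00 UTC.
1 March 2032 is a Monday, so the first Saturday is March 6.
1 October 2032 is a Friday, so the first Saturday is October 2.
At the standard offset (UTC−04:30), 03:00 UTC − 4h30m = 22:30 Miror District standard time (rolling into the previous day, 27 February 2032).
Daylight saving runs 6 March – 2 October; the standard-time date in Miror District, February 27, 2032, is outside that window, so Miror District is on standard time at UTC−04:30.
03:00 UTC − 4h30m = 22:30 Miror District (rolling into the previous day, 27 February 2032).

22:30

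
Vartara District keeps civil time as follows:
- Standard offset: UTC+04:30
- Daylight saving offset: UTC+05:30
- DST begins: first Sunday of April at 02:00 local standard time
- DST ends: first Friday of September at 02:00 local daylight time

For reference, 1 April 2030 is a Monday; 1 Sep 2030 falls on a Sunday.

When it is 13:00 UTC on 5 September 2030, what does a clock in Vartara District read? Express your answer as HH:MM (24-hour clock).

1 April 2030 is a Monday, so the first Sunday is April 7.
1 September 2030 is a Sunday, so the first Friday is September 6.
At the standard offset (UTC+04:30), 13:00 UTC + 4h30m = 17:30 Vartara District standard time.
Daylight saving runs 7 April – 6 September; the standard-time date in Vartara District, 5 September 2030, is inside that window, so Vartara District is at UTC+05:30.
13:00 UTC + 5h30m = 18:30 local.

18:30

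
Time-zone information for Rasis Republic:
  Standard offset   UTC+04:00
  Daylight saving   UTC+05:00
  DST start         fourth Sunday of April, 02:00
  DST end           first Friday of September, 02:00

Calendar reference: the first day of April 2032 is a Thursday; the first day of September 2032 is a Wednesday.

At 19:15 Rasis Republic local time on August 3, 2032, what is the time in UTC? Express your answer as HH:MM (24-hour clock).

1 April 2032 is a Thursday, so the first Sunday is April 4 and the fourth is April 25.
1 September 2032 is a Wednesday, so the first Friday is September 3.
August 3, 2032 lies within the daylight-saving period (25 April – 3 September), so Rasis Republic is on daylight time, UTC+05:00.
19:15 local − 5h = 14:15 UTC.

14:15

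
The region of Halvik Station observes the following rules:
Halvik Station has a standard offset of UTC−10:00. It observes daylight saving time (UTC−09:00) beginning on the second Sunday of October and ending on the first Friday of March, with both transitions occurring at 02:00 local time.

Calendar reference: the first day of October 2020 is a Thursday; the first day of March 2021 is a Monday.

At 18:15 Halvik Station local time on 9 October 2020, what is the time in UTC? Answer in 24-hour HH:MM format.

1 October 2020 is a Thursday, so the first Sunday is October 4 and the second is October 11.
1 March 2021 is a Monday, so the first Friday is March 5.
9 October 2020 does not fall between 11 October 2020 and 5 March 2021, so daylight saving is not in effect and Halvik Station is at UTC−10:00.
18:15 local + 10h = 04:15 UTC (rolling into the next day, 10 October 2020).

04:15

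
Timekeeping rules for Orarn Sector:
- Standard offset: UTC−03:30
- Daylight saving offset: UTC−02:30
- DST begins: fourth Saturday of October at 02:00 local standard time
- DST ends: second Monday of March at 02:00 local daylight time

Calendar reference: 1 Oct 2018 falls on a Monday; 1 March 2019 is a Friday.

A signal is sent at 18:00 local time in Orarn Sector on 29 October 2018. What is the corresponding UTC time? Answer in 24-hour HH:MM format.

20:30

1 October 2018 is a Monday, so the first Saturday is October 6 and the fourth is October 27.
1 March 2019 is a Friday, so the first Monday is March 4 and the second is March 11.
29 October 2018 falls between 27 October 2018 and 11 March 2019, so daylight saving is in effect and Orarn Sector is at UTC−02:30.
18:00 local + 2h30m = 20:30 UTC.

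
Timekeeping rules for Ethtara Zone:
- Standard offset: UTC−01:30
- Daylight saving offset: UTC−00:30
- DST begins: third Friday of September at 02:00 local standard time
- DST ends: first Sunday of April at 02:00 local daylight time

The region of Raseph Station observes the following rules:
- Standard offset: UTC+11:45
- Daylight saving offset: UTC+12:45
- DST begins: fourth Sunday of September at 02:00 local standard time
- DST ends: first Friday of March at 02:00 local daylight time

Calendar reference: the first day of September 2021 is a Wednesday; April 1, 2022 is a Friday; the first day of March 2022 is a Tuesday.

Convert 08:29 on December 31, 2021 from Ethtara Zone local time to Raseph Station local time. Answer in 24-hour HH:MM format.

21:44

1 September 2021 is a Wednesday, so the first Friday is September 3 and the third is September 17.
1 April 2022 is a Friday, so the first Sunday is April 3.
December 31, 2021 falls between 17 September 2021 and 3 April 2022, so daylight saving is in effect and Ethtara Zone is at UTC−00:30.
08:29 Ethtara Zone + 0h30m = 08:59 UTC.
1 September 2021 is a Wednesday, so the first Sunday is September 5 and the fourth is September 26.
1 March 2022 is a Tuesday, so the first Friday is March 4.
At the standard offset (UTC+11:45), 08:59 UTC + 11h45m = 20:44 Raseph Station standard time.
The standard-time date in Raseph Station, December 31, 2021, lies within the daylight-saving period (26 September 2021 – 4 March 2022), so Raseph Station is on daylight time, UTC+12:45.
08:59 UTC + 12h45m = 21:44 Raseph Station.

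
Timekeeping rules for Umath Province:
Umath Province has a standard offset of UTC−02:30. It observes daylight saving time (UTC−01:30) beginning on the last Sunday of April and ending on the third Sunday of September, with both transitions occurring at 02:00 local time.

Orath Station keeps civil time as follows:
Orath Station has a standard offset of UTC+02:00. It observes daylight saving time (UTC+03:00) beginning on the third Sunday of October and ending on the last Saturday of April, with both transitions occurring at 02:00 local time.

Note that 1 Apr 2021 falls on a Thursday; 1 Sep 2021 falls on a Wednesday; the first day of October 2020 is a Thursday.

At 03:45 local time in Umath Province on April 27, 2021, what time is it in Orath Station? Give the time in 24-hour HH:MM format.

1 April 2021 is a Thursday, so Sundays fall on 4, 11, 18, 25; the last is April 25.
1 September 2021 is a Wednesday, so the first Sunday is September 5 and the third is September 19.
Daylight saving runs 25 April – 19 September; April 27, 2021 is inside that window, so Umath Province is at UTC−01:30.
03:45 Umath Province + 1h30m = 05:15 UTC.
1 October 2020 is a Thursday, so the first Sunday is October 4 and the third is October 18.
1 April 2021 is a Thursday, so Saturdays fall on 3, 10, 17, 24; the last is April 24.
At the standard offset (UTC+02:00), 05:15 UTC + 2h = 07:15 Orath Station standard time.
The standard-time date in Orath Station, April 27, 2021, is outside the daylight-saving period (18 October 2020 – 24 April 2021), so Orath Station is on standard time, UTC+02:00.
05:15 UTC + 2h = 07:15 Orath Station.

07:15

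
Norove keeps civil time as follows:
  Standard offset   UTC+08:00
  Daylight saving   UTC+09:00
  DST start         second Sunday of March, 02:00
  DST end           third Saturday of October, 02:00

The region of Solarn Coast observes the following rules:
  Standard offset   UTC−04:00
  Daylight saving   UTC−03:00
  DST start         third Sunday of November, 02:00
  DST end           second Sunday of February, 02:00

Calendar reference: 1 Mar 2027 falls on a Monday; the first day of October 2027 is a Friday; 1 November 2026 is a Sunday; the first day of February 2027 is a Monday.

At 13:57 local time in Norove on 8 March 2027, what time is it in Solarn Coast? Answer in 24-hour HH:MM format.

1 March 2027 is a Monday, so the first Sunday is March 7 and the second is March 14.
1 October 2027 is a Friday, so the first Saturday is October 2 and the third is October 16.
Daylight saving runs 14 March – 16 October; 8 March 2027 is outside that window, so Norove is on standard time at UTC+08:00.
13:57 Norove − 8h = 05:57 UTC.
1 November 2026 is a Sunday, so the first Sunday is November 1 and the third is November 15.
1 February 2027 is a Monday, so the first Sunday is February 7 and the second is February 14.
At the standard offset (UTC−04:00), 05:57 UTC − 4h = 01:57 Solarn Coast standard time.
The standard-time date in Solarn Coast, 8 March 2027, is outside the daylight-saving period (15 November 2026 – 14 February 2027), so Solarn Coast is on standard time, UTC−04:00.
05:57 UTC − 4h = 01:57 Solarn Coast.

01:57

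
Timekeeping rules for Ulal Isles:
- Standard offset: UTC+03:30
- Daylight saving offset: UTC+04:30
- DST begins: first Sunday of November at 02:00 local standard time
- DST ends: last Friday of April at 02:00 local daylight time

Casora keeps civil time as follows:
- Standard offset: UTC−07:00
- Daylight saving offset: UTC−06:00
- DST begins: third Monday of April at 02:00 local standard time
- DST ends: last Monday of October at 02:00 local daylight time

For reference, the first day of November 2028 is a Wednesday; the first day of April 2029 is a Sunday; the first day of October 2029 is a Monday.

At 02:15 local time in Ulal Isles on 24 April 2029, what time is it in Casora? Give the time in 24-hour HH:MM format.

15:45

1 November 2028 is a Wednesday, so the first Sunday is November 5.
1 April 2029 is a Sunday, so Fridays fall on 6, 13, 20, 27; the last is April 27.
Daylight saving runs 5 November 2028 – 27 April 2029; 24 April 2029 is inside that window, so Ulal Isles is at UTC+04:30.
02:15 Ulal Isles − 4h30m = 21:45 UTC (rolling into the previous day, 23 April 2029).
1 April 2029 is a Sunday, so the first Monday is April 2 and the third is April 16.
1 October 2029 is a Monday, so Mondays fall on 1, 8, 15, 22, 29; the last is October 29.
At the standard offset (UTC−07:00), 21:45 UTC − 7h = 14:45 Casora standard time.
The standard-time date in Casora, 23 April 2029, falls between 16 April and 29 October, so daylight saving is in effect and Casora is at UTC−06:00.
21:45 UTC − 6h = 15:45 Casora.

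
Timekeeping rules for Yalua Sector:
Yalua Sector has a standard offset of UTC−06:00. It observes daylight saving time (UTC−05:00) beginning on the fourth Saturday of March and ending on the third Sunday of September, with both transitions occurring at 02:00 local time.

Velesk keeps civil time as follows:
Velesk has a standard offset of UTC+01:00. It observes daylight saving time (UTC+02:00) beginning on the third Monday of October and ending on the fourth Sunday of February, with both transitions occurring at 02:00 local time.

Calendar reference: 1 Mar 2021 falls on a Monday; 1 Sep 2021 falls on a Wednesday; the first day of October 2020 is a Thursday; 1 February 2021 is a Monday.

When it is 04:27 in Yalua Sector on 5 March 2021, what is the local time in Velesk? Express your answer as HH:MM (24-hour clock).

11:27

1 March 2021 is a Monday, so the first Saturday is March 6 and the fourth is March 27.
1 September 2021 is a Wednesday, so the first Sunday is September 5 and the third is September 19.
5 March 2021 does not fall between 27 March and 19 September, so daylight saving is not in effect and Yalua Sector is at UTC−06:00.
04:27 Yalua Sector + 6h = 10:27 UTC.
1 October 2020 is a Thursday, so the first Monday is October 5 and the third is October 19.
1 February 2021 is a Monday, so the first Sunday is February 7 and the fourth is February 28.
At the standard offset (UTC+01:00), 10:27 UTC + 1h = 11:27 Velesk standard time.
The standard-time date in Velesk, 5 March 2021, is outside the daylight-saving period (19 October 2020 – 28 February 2021), so Velesk is on standard time, UTC+01:00.
10:27 UTC + 1h = 11:27 Velesk.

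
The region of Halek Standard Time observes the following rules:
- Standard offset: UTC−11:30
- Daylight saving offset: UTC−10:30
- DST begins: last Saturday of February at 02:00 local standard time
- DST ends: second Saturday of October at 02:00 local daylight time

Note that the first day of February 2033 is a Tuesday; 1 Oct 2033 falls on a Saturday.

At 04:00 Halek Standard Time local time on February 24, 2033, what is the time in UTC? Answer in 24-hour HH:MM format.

15:30

1 February 2033 is a Tuesday, so Saturdays fall on 5, 12, 19, 26; the last is February 26.
1 October 2033 is a Saturday, so the first Saturday is October 1 and the second is October 8.
Daylight saving runs 26 February – 8 October; February 24, 2033 is outside that window, so Halek Standard Time is on standard time at UTC−11:30.
04:00 local + 11h30m = 15:30 UTC.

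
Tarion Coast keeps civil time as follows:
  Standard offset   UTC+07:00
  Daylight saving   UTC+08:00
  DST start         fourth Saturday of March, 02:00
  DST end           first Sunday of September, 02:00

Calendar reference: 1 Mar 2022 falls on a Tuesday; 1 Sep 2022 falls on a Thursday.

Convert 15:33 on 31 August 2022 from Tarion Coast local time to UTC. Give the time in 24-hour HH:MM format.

1 March 2022 is a Tuesday, so the first Saturday is March 5 and the fourth is March 26.
1 September 2022 is a Thursday, so the first Sunday is September 4.
31 August 2022 falls between 26 March and 4 September, so daylight saving is in effect and Tarion Coast is at UTC+08:00.
15:33 local − 8h = 07:33 UTC.

07:33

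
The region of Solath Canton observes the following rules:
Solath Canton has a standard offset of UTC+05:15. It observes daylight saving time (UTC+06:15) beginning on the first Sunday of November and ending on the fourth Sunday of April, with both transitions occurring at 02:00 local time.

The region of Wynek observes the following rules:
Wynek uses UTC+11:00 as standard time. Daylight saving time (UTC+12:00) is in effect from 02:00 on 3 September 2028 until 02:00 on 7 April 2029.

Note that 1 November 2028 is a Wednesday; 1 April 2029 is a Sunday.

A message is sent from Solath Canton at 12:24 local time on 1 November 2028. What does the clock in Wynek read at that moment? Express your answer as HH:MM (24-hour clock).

1 November 2028 is a Wednesday, so the first Sunday is November 5.
1 April 2029 is a Sunday, so the first Sunday is April 1 and the fourth is April 22.
1 November 2028 does not fall between 5 November 2028 and 22 April 2029, so daylight saving is not in effect and Solath Canton is at UTC+05:15.
12:24 Solath Canton − 5h15m = 07:09 UTC.
At the standard offset (UTC+11:00), 07:09 UTC + 11h = 18:09 Wynek standard time.
The standard-time date in Wynek, 1 November 2028, lies within the daylight-saving period (3 September 2028 – 7 April 2029), so Wynek is on daylight time, UTC+12:00.
07:09 UTC + 12h = 19:09 Wynek.

19:09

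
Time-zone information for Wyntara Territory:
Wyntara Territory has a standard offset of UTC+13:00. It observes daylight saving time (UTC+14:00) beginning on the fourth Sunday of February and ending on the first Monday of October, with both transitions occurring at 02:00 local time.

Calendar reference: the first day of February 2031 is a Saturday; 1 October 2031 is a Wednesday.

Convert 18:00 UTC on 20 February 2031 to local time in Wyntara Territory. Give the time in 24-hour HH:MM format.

07:00

1 February 2031 is a Saturday, so the first Sunday is February 2 and the fourth is February 23.
1 October 2031 is a Wednesday, so the first Monday is October 6.
At the standard offset (UTC+13:00), 18:00 UTC + 13h = 07:00 Wyntara Territory standard time (rolling into the next day, 21 February 2031).
The standard-time date in Wyntara Territory, 21 February 2031, is outside the daylight-saving period (23 February – 6 October), so Wyntara Territory is on standard time, UTC+13:00.
18:00 UTC + 13h = 07:00 local (rolling into the next day, 21 February 2031).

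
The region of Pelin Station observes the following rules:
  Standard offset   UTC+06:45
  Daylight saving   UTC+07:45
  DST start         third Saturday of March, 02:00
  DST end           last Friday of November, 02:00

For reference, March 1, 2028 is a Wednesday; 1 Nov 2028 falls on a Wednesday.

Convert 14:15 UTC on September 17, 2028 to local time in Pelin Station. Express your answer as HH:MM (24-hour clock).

22:00

1 March 2028 is a Wednesday, so the first Saturday is March 4 and the third is March 18.
1 November 2028 is a Wednesday, so Fridays fall on 3, 10, 17, 24; the last is November 24.
At the standard offset (UTC+06:45), 14:15 UTC + 6h45m = 21:00 Pelin Station standard time.
The standard-time date in Pelin Station, September 17, 2028, lies within the daylight-saving period (18 March – 24 November), so Pelin Station is on daylight time, UTC+07:45.
14:15 UTC + 7h45m = 22:00 local.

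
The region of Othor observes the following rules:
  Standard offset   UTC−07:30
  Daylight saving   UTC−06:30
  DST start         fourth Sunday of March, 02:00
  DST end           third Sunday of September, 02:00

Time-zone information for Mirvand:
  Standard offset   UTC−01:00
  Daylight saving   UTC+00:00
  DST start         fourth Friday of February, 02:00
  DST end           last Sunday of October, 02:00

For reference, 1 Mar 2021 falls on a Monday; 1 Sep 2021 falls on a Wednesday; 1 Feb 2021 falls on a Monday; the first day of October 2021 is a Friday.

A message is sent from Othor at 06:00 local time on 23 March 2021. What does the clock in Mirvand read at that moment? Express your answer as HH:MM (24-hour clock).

1 March 2021 is a Monday, so the first Sunday is March 7 and the fourth is March 28.
1 September 2021 is a Wednesday, so the first Sunday is September 5 and the third is September 19.
23 March 2021 does not fall between 28 March and 19 September, so daylight saving is not in effect and Othor is at UTC−07:30.
06:00 Othor + 7h30m = 13:30 UTC.
1 February 2021 is a Monday, so the first Friday is February 5 and the fourth is February 26.
1 October 2021 is a Friday, so Sundays fall on 3, 10, 17, 24, 31; the last is October 31.
At the standard offset (UTC−01:00), 13:30 UTC − 1h = 12:30 Mirvand standard time.
The standard-time date in Mirvand, 23 March 2021, falls between 26 February and 31 October, so daylight saving is in effect and Mirvand is at UTC+00:00.
13:30 UTC + 0h = 13:30 Mirvand.

13:30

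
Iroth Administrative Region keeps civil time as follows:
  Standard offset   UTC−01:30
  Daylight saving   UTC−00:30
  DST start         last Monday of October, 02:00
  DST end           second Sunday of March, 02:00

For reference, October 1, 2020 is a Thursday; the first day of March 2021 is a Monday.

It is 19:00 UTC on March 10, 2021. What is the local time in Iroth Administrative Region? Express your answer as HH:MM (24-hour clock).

1 October 2020 is a Thursday, so Mondays fall on 5, 12, 19, 26; the last is October 26.
1 March 2021 is a Monday, so the first Sunday is March 7 and the second is March 14.
At the standard offset (UTC−01:30), 19:00 UTC − 1h30m = 17:30 Iroth Administrative Region standard time.
The standard-time date in Iroth Administrative Region, March 10, 2021, falls between 26 October 2020 and 14 March 2021, so daylight saving is in effect and Iroth Administrative Region is at UTC−00:30.
19:00 UTC − 0h30m = 18:30 local.

18:30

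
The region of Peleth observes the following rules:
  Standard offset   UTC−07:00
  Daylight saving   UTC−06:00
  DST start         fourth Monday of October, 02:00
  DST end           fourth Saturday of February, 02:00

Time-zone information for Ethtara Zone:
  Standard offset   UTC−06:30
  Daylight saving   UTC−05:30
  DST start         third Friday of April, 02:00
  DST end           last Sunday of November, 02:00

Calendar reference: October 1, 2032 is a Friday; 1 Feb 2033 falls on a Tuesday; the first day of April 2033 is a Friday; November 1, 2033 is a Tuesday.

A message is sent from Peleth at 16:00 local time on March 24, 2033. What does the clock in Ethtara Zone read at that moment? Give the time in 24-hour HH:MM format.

16:30

1 October 2032 is a Friday, so the first Monday is October 4 and the fourth is October 25.
1 February 2033 is a Tuesday, so the first Saturday is February 5 and the fourth is February 26.
March 24, 2033 is outside the daylight-saving period (25 October 2032 – 26 February 2033), so Peleth is on standard time, UTC−07:00.
16:00 Peleth + 7h = 23:00 UTC.
1 April 2033 is a Friday, so the first Friday is April 1 and the third is April 15.
1 November 2033 is a Tuesday, so Sundays fall on 6, 13, 20, 27; the last is November 27.
At the standard offset (UTC−06:30), 23:00 UTC − 6h30m = 16:30 Ethtara Zone standard time.
Daylight saving runs 15 April – 27 November; the standard-time date in Ethtara Zone, March 24, 2033, is outside that window, so Ethtara Zone is on standard time at UTC−06:30.
23:00 UTC − 6h30m = 16:30 Ethtara Zone.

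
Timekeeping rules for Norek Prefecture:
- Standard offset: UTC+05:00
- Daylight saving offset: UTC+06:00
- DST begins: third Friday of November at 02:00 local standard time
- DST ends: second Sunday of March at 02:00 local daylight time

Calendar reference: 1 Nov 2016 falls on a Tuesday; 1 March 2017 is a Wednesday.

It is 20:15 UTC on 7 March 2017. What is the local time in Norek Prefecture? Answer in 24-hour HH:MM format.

1 November 2016 is a Tuesday, so the first Friday is November 4 and the third is November 18.
1 March 2017 is a Wednesday, so the first Sunday is March 5 and the second is March 12.
At the standard offset (UTC+05:00), 20:15 UTC + 5h = 01:15 Norek Prefecture standard time (rolling into the next day, 8 March 2017).
The standard-time date in Norek Prefecture, 8 March 2017, lies within the daylight-saving period (18 November 2016 – 12 March 2017), so Norek Prefecture is on daylight time, UTC+06:00.
20:15 UTC + 6h = 02:15 local (rolling into the next day, 8 March 2017).

02:15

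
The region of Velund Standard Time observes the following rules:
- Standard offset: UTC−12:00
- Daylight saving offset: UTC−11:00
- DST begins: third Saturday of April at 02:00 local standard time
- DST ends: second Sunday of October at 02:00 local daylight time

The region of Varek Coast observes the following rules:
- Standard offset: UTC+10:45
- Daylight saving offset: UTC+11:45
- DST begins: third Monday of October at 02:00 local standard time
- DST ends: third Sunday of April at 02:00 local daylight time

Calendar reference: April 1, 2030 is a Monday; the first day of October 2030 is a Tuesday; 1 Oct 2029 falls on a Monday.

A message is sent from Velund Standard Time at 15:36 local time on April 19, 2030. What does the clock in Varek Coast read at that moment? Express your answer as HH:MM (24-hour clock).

15:21

1 April 2030 is a Monday, so the first Saturday is April 6 and the third is April 20.
1 October 2030 is a Tuesday, so the first Sunday is October 6 and the second is October 13.
April 19, 2030 does not fall between 20 April and 13 October, so daylight saving is not in effect and Velund Standard Time is at UTC−12:00.
15:36 Velund Standard Time + 12h = 03:36 UTC (rolling into the next day, 20 April 2030).
1 October 2029 is a Monday, so the first Monday is October 1 and the third is October 15.
1 April 2030 is a Monday, so the first Sunday is April 7 and the third is April 21.
At the standard offset (UTC+10:45), 03:36 UTC + 10h45m = 14:21 Varek Coast standard time.
The standard-time date in Varek Coast, April 20, 2030, lies within the daylight-saving period (15 October 2029 – 21 April 2030), so Varek Coast is on daylight time, UTC+11:45.
03:36 UTC + 11h45m = 15:21 Varek Coast.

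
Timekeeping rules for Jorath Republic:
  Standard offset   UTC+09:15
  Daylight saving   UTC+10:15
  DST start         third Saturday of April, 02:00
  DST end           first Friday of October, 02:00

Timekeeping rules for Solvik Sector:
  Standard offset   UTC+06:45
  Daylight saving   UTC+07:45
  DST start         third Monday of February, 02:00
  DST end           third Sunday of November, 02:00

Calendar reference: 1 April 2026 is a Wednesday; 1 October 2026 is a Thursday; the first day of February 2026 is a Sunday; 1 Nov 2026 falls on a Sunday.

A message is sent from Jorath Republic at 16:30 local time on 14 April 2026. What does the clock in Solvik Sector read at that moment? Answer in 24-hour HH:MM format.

15:00

1 April 2026 is a Wednesday, so the first Saturday is April 4 and the third is April 18.
1 October 2026 is a Thursday, so the first Friday is October 2.
14 April 2026 is outside the daylight-saving period (18 April – 2 October), so Jorath Republic is on standard time, UTC+09:15.
16:30 Jorath Republic − 9h15m = 07:15 UTC.
1 February 2026 is a Sunday, so the first Monday is February 2 and the third is February 16.
1 November 2026 is a Sunday, so the first Sunday is November 1 and the third is November 15.
At the standard offset (UTC+06:45), 07:15 UTC + 6h45m = 14:00 Solvik Sector standard time.
The standard-time date in Solvik Sector, 14 April 2026, lies within the daylight-saving period (16 February – 15 November), so Solvik Sector is on daylight time, UTC+07:45.
07:15 UTC + 7h45m = 15:00 Solvik Sector.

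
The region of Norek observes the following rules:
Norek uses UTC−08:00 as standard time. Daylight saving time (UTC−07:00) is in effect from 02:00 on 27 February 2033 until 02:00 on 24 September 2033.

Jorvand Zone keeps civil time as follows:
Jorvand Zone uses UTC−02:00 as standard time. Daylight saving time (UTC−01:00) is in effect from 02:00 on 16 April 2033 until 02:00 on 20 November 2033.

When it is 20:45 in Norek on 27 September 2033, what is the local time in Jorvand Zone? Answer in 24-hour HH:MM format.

27 September 2033 is outside the daylight-saving period (27 February – 24 September), so Norek is on standard time, UTC−08:00.
20:45 Norek + 8h = 04:45 UTC (rolling into the next day, 28 September 2033).
At the standard offset (UTC−02:00), 04:45 UTC − 2h = 02:45 Jorvand Zone standard time.
The standard-time date in Jorvand Zone, 28 September 2033, lies within the daylight-saving period (16 April – 20 November), so Jorvand Zone is on daylight time, UTC−01:00.
04:45 UTC − 1h = 03:45 Jorvand Zone.

03:45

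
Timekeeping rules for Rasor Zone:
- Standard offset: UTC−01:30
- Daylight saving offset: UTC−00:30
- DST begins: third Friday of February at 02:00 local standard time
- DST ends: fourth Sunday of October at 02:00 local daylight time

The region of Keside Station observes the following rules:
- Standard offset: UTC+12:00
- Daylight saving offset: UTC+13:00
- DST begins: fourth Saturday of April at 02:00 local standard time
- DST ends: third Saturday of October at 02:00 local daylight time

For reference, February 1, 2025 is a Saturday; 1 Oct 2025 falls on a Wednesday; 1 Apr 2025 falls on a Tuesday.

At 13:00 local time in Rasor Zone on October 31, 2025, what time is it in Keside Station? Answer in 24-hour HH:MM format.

1 February 2025 is a Saturday, so the first Friday is February 7 and the third is February 21.
1 October 2025 is a Wednesday, so the first Sunday is October 5 and the fourth is October 26.
October 31, 2025 does not fall between 21 February and 26 October, so daylight saving is not in effect and Rasor Zone is at UTC−01:30.
13:00 Rasor Zone + 1h30m = 14:30 UTC.
1 April 2025 is a Tuesday, so the first Saturday is April 5 and the fourth is April 26.
1 October 2025 is a Wednesday, so the first Saturday is October 4 and the third is October 18.
At the standard offset (UTC+12:00), 14:30 UTC + 12h = 02:30 Keside Station standard time (rolling into the next day, 1 November 2025).
Daylight saving runs 26 April – 18 October; the standard-time date in Keside Station, November 1, 2025, is outside that window, so Keside Station is on standard time at UTC+12:00.
14:30 UTC + 12h = 02:30 Keside Station (rolling into the next day, 1 November 2025).

02:30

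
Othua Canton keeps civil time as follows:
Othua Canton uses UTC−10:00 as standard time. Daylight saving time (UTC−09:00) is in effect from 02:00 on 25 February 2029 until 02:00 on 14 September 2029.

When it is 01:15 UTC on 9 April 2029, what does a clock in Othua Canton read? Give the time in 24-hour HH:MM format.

16:15

At the standard offset (UTC−10:00), 01:15 UTC − 10h = 15:15 Othua Canton standard time (rolling into the previous day, 8 April 2029).
The standard-time date in Othua Canton, 8 April 2029, lies within the daylight-saving period (25 February – 14 September), so Othua Canton is on daylight time, UTC−09:00.
01:15 UTC − 9h = 16:15 local (rolling into the previous day, 8 April 2029).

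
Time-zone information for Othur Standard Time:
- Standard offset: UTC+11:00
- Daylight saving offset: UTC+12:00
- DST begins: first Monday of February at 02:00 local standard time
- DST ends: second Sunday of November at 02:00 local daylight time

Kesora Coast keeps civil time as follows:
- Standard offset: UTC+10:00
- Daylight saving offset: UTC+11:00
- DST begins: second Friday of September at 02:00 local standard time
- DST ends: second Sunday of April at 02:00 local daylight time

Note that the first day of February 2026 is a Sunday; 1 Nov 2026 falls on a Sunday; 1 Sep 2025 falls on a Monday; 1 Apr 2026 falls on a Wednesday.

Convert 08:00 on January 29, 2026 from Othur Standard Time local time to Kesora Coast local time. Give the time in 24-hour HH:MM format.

1 February 2026 is a Sunday, so the first Monday is February 2.
1 November 2026 is a Sunday, so the first Sunday is November 1 and the second is November 8.
January 29, 2026 does not fall between 2 February and 8 November, so daylight saving is not in effect and Othur Standard Time is at UTC+11:00.
08:00 Othur Standard Time − 11h = 21:00 UTC (rolling into the previous day, 28 January 2026).
1 September 2025 is a Monday, so the first Friday is September 5 and the second is September 12.
1 April 2026 is a Wednesday, so the first Sunday is April 5 and the second is April 12.
At the standard offset (UTC+10:00), 21:00 UTC + 10h = 07:00 Kesora Coast standard time (rolling into the next day, 29 January 2026).
Daylight saving runs 12 September 2025 – 12 April 2026; the standard-time date in Kesora Coast, January 29, 2026, is inside that window, so Kesora Coast is at UTC+11:00.
21:00 UTC + 11h = 08:00 Kesora Coast (rolling into the next day, 29 January 2026).

08:00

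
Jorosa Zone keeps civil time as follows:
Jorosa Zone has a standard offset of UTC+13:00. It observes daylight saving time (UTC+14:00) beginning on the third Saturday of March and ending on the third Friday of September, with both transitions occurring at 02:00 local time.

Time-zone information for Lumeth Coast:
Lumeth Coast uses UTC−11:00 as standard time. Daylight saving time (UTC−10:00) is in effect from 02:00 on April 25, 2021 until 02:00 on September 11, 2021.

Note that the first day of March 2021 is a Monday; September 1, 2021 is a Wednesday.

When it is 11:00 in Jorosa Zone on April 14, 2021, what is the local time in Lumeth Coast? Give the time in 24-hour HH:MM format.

1 March 2021 is a Monday, so the first Saturday is March 6 and the third is March 20.
1 September 2021 is a Wednesday, so the first Friday is September 3 and the third is September 17.
April 14, 2021 falls between 20 March and 17 September, so daylight saving is in effect and Jorosa Zone is at UTC+14:00.
11:00 Jorosa Zone − 14h = 21:00 UTC (rolling into the previous day, 13 April 2021).
At the standard offset (UTC−11:00), 21:00 UTC − 11h = 10:00 Lumeth Coast standard time.
The standard-time date in Lumeth Coast, April 13, 2021, is outside the daylight-saving period (25 April – 11 September), so Lumeth Coast is on standard time, UTC−11:00.
21:00 UTC − 11h = 10:00 Lumeth Coast.

10:00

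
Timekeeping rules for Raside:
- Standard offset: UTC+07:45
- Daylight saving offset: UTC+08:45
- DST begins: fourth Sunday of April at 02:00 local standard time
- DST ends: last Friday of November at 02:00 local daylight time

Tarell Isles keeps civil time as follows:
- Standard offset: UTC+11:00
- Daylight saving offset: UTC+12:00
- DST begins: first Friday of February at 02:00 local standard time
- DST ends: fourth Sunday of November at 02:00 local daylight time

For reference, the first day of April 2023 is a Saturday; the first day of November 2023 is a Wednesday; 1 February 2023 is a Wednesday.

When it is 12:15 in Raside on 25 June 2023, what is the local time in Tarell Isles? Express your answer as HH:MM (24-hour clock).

1 April 2023 is a Saturday, so the first Sunday is April 2 and the fourth is April 23.
1 November 2023 is a Wednesday, so Fridays fall on 3, 10, 17, 24; the last is November 24.
Daylight saving runs 23 April – 24 November; 25 June 2023 is inside that window, so Raside is at UTC+08:45.
12:15 Raside − 8h45m = 03:30 UTC.
1 February 2023 is a Wednesday, so the first Friday is February 3.
1 November 2023 is a Wednesday, so the first Sunday is November 5 and the fourth is November 26.
At the standard offset (UTC+11:00), 03:30 UTC + 11h = 14:30 Tarell Isles standard time.
The standard-time date in Tarell Isles, 25 June 2023, lies within the daylight-saving period (3 February – 26 November), so Tarell Isles is on daylight time, UTC+12:00.
03:30 UTC + 12h = 15:30 Tarell Isles.

15:30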